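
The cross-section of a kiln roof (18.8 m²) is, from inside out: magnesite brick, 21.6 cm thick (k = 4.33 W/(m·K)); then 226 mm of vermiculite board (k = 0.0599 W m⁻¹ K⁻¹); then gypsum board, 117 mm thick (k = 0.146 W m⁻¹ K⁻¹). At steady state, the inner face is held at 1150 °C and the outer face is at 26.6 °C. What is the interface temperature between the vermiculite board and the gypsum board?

Series thermal resistances, inner to outer:
  R_magnesite brick = L/(kA) = 0.216/(4.33·18.8) = 0.002653 K/W
  R_vermiculite board = L/(kA) = 0.226/(0.0599·18.8) = 0.2007 K/W
  R_gypsum board = L/(kA) = 0.117/(0.146·18.8) = 0.04263 K/W
ΣR = 0.002653 + 0.2007 + 0.04263 = 0.2460 K/W
Q = ΔT/ΣR = (1150 °C − 26.6 °C)/0.2460 = 4567 W
From the inner boundary to the vermiculite board/gypsum board interface, ΣR_partial = 0.2034 K/W.
T_interface = T_in − Q·ΣR_partial = 1150 °C − (4567)(0.2034) = 221 °C

T = 221 °C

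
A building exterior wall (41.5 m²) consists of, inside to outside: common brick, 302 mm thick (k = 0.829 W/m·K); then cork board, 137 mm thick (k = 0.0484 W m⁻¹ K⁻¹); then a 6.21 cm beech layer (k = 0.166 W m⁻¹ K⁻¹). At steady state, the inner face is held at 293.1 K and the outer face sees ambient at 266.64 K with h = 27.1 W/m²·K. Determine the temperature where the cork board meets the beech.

T = 269.66 K

Treat each layer as a resistance in series:
  R_common brick = L/(kA) = 0.302/(0.829·41.5) = 0.008778 K/W
  R_cork board = L/(kA) = 0.137/(0.0484·41.5) = 0.06821 K/W
  R_beech = L/(kA) = 0.0621/(0.166·41.5) = 0.009014 K/W
  R_conv,out = 1/(hA) = 1/(27.1·41.5) = 8.892×10^-4 K/W
ΣR = 0.008778 + 0.06821 + 0.009014 + 8.892×10^-4 = 0.08689 K/W
Q = ΔT/ΣR = (293.1 K − 266.64 K)/0.08689 = 304.5 W
From the inner boundary to the cork board/beech interface, ΣR_partial = 0.07699 K/W.
T_interface = T_in − Q·ΣR_partial = 293.1 K − (304.5)(0.07699) = 269.66 K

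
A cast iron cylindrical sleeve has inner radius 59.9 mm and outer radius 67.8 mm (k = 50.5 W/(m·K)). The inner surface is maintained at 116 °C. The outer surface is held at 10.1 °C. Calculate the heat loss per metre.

Q' = 2πk·ΔT/ln(r₂/r₁) = 2π × 50.5 × 105.9 / ln(0.0678/0.0599) = 2.71×10^5 W/m

Q' = 2.71×10^5 W/m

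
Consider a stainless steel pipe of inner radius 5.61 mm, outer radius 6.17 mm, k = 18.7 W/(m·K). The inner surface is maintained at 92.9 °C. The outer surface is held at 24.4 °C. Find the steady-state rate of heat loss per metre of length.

Q' = 2πk·ΔT/ln(r₂/r₁) = 2π × 18.7 × 68.5 / ln(0.00617/0.00561) = 84600 W/m

Q' = 84.6 kW/m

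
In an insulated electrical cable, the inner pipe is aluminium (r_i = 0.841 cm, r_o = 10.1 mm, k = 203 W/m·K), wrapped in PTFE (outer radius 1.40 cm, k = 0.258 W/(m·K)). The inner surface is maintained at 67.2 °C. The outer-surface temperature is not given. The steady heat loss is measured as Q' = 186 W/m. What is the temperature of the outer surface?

Sum the resistances:
  R'_aluminium = ln(0.0101/0.00841)/(2πk) = 0.1831/(2π·203) = 1.436×10^-4 m·K/W
  R'_PTFE = ln(0.0140/0.0101)/(2πk) = 0.3265/(2π·0.258) = 0.2014 m·K/W
ΣR = 0.2016 m·K/W
ΔT = Q'·ΣR = 186 × 0.2016 = 37.50 K
Heat flows outward, so T_out = T_in − ΔT = 67.2 − 37.50 = 29.7 °C

T_out = 29.7 °C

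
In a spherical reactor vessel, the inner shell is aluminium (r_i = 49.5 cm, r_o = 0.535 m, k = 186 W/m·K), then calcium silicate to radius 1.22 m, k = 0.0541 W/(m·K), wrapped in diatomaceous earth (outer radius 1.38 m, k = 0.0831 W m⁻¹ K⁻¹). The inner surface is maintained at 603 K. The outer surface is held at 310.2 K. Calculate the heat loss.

Q = 179 W

Series thermal resistances, inner to outer:
  R_aluminium = (1/0.495 − 1/0.535)/(4πk) = 0.1510/(4π·186) = 6.462×10^-5 K/W
  R_calcium silicate = (1/0.535 − 1/1.22)/(4πk) = 1.049/(4π·0.0541) = 1.544 K/W
  R_diatomaceous earth = (1/1.22 − 1/1.38)/(4πk) = 0.09503/(4π·0.0831) = 0.09101 K/W
ΣR = 6.462×10^-5 + 1.544 + 0.09101 = 1.635 K/W
Q = ΔT/ΣR = (603 K − 310.2 K)/1.635 = 179 W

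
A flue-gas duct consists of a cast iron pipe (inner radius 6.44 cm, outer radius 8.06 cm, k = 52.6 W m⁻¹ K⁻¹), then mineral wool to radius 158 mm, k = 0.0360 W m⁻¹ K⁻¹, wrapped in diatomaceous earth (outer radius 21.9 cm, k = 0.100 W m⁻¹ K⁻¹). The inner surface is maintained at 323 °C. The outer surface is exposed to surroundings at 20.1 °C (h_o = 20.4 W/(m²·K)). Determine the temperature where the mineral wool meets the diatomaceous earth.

T = 67.7 °C

Resistance network (inner→outer):
  R'_cast iron = ln(0.0806/0.0644)/(2πk) = 0.2244/(2π·52.6) = 6.789×10^-4 m·K/W
  R'_mineral wool = ln(0.158/0.0806)/(2πk) = 0.6731/(2π·0.0360) = 2.976 m·K/W
  R'_diatomaceous earth = ln(0.219/0.158)/(2πk) = 0.3265/(2π·0.100) = 0.5196 m·K/W
  R'_conv,out = 1/(2πr h) = 1/(2π·0.219·20.4) = 0.03562 m·K/W
ΣR = 6.789×10^-4 + 2.976 + 0.5196 + 0.03562 = 3.532 m·K/W
Q' = ΔT/ΣR = (323 °C − 20.1 °C)/3.532 = 85.76 W/m
From the inner boundary to the mineral wool/diatomaceous earth interface, ΣR_partial = 2.977 m·K/W.
T_interface = T_in − Q'·ΣR_partial = 323 °C − (85.76)(2.977) = 67.7 °C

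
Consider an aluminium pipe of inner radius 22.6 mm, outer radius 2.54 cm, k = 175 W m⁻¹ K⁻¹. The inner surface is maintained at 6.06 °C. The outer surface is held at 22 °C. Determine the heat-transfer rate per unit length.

Q' = 2πk·ΔT/ln(r₂/r₁) = 2π × 175 × 15.94 / ln(0.0254/0.0226) = 1.50×10^5 W/m

Q' = 150 kW/m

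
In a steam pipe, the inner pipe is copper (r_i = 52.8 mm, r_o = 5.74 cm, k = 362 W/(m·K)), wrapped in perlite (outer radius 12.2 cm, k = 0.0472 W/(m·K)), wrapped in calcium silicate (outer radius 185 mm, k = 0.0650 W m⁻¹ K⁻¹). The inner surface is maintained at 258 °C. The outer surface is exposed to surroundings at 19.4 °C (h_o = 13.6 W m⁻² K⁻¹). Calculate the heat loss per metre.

Q' = 65.8 W/m

Series thermal resistances, inner to outer:
  R'_copper = ln(0.0574/0.0528)/(2πk) = 0.08353/(2π·362) = 3.673×10^-5 m·K/W
  R'_perlite = ln(0.122/0.0574)/(2πk) = 0.7540/(2π·0.0472) = 2.542 m·K/W
  R'_calcium silicate = ln(0.185/0.122)/(2πk) = 0.4163/(2π·0.0650) = 1.019 m·K/W
  R'_conv,out = 1/(2πr h) = 1/(2π·0.185·13.6) = 0.06326 m·K/W
ΣR = 3.673×10^-5 + 2.542 + 1.019 + 0.06326 = 3.624 m·K/W
Q' = ΔT/ΣR = (258 °C − 19.4 °C)/3.624 = 65.8 W/m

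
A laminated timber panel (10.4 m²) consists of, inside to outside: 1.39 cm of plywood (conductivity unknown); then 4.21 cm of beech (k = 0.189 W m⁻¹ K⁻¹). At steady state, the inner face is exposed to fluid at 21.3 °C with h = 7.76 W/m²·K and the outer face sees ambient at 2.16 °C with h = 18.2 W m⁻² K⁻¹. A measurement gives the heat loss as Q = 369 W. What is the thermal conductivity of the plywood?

k = 0.105 W/m·K

ΣR = ΔT/Q = |21.3 − 2.16|/369 = 0.05187 K/W
Known resistances:
  R_conv,in = 1/(hA) = 1/(7.76·10.4) = 0.01239 K/W
  R_beech = L/(kA) = 0.0421/(0.189·10.4) = 0.02142 K/W
  R_conv,out = 1/(hA) = 1/(18.2·10.4) = 0.005283 K/W
R_plywood = ΣR − ΣR_known = 0.05187 − 0.03909 = 0.01278 K/W
L/(kA) = 0.01278 ⇒ k = 0.0139/(0.01278·10.4) = 0.105 W/m·K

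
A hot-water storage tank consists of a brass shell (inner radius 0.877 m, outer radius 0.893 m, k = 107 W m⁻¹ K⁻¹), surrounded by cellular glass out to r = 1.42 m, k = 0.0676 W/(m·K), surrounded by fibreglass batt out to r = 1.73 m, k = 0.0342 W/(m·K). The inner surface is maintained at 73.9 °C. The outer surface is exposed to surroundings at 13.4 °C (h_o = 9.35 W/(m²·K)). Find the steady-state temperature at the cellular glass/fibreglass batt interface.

T = 36.2 °C

Series thermal resistances, inner to outer:
  R_brass = (1/0.877 − 1/0.893)/(4πk) = 0.02043/(4π·107) = 1.519×10^-5 K/W
  R_cellular glass = (1/0.893 − 1/1.42)/(4πk) = 0.4156/(4π·0.0676) = 0.4892 K/W
  R_fibreglass batt = (1/1.42 − 1/1.73)/(4πk) = 0.1262/(4π·0.0342) = 0.2936 K/W
  R_conv,out = 1/(4πr²h) = 1/(4π·1.73²·9.35) = 0.002844 K/W
ΣR = 1.519×10^-5 + 0.4892 + 0.2936 + 0.002844 = 0.7857 K/W
Q = ΔT/ΣR = (73.9 °C − 13.4 °C)/0.7857 = 77.00 W
From the inner boundary to the cellular glass/fibreglass batt interface, ΣR_partial = 0.4892 K/W.
T_interface = T_in − Q·ΣR_partial = 73.9 °C − (77.00)(0.4892) = 36.2 °C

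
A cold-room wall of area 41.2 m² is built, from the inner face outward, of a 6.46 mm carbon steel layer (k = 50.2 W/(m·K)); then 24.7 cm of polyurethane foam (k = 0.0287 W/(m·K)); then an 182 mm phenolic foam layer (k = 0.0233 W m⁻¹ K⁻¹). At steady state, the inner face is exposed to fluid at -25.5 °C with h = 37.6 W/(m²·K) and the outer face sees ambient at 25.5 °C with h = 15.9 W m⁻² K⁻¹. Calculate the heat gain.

Series thermal resistances, inner to outer:
  R_conv,in = 1/(hA) = 1/(37.6·41.2) = 6.455×10^-4 K/W
  R_carbon steel = L/(kA) = 0.00646/(50.2·41.2) = 3.123×10^-6 K/W
  R_polyurethane foam = L/(kA) = 0.247/(0.0287·41.2) = 0.2089 K/W
  R_phenolic foam = L/(kA) = 0.182/(0.0233·41.2) = 0.1896 K/W
  R_conv,out = 1/(hA) = 1/(15.9·41.2) = 0.001527 K/W
ΣR = 6.455×10^-4 + 3.123×10^-6 + 0.2089 + 0.1896 + 0.001527 = 0.4007 K/W
Q = ΔT/ΣR = (-25.5 °C − 25.5 °C)/0.4007 = -127 W
(Negative Q ⇒ heat flows inward; heat gain = 127 W.)

Q = 127 W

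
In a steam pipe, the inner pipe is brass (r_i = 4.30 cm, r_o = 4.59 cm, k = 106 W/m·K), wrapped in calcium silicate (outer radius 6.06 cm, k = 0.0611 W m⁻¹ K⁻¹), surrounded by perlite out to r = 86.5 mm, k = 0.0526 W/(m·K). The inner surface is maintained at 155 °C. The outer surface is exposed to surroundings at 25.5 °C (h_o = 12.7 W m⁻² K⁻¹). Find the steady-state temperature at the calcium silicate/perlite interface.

Resistance network (inner→outer):
  R'_brass = ln(0.0459/0.0430)/(2πk) = 0.06527/(2π·106) = 9.799×10^-5 m·K/W
  R'_calcium silicate = ln(0.0606/0.0459)/(2πk) = 0.2778/(2π·0.0611) = 0.7237 m·K/W
  R'_perlite = ln(0.0865/0.0606)/(2πk) = 0.3558/(2π·0.0526) = 1.077 m·K/W
  R'_conv,out = 1/(2πr h) = 1/(2π·0.0865·12.7) = 0.1449 m·K/W
ΣR = 9.799×10^-5 + 0.7237 + 1.077 + 0.1449 = 1.946 m·K/W
Q' = ΔT/ΣR = (155 °C − 25.5 °C)/1.946 = 66.55 W/m
From the inner boundary to the calcium silicate/perlite interface, ΣR_partial = 0.7238 m·K/W.
T_interface = T_in − Q'·ΣR_partial = 155 °C − (66.55)(0.7238) = 107 °C

T = 107 °C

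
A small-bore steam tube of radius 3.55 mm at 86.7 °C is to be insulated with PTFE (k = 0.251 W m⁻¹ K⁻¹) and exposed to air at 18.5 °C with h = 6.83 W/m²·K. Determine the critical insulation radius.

For a cylinder, r_cr = k_ins/h = 0.251/6.83 = 0.0367 m = 3.67 cm

r_cr = 3.67 cm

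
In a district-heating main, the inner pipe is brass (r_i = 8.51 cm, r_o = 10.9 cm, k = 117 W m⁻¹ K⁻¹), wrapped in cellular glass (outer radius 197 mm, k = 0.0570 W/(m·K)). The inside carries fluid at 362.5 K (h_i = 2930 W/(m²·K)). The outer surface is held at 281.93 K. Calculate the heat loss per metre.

Series thermal resistances, inner to outer:
  R'_conv,in = 1/(2πr h) = 1/(2π·0.0851·2930) = 6.383×10^-4 m·K/W
  R'_brass = ln(0.109/0.0851)/(2πk) = 0.2475/(2π·117) = 3.367×10^-4 m·K/W
  R'_cellular glass = ln(0.197/0.109)/(2πk) = 0.5919/(2π·0.0570) = 1.653 m·K/W
ΣR = 6.383×10^-4 + 3.367×10^-4 + 1.653 = 1.654 m·K/W
Q' = ΔT/ΣR = (362.5 K − 281.93 K)/1.654 = 48.7 W/m

Q' = 48.7 W/m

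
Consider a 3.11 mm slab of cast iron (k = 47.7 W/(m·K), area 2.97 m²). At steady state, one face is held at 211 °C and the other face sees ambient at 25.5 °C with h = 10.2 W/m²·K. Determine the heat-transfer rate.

Q = 5.62 kW

Series thermal resistances, inner to outer:
  R_cast iron = L/(kA) = 0.00311/(47.7·2.97) = 2.195×10^-5 K/W
  R_conv,out = 1/(hA) = 1/(10.2·2.97) = 0.03301 K/W
ΣR = 2.195×10^-5 + 0.03301 = 0.03303 K/W
Q = ΔT/ΣR = (211 °C − 25.5 °C)/0.03303 = 5620 W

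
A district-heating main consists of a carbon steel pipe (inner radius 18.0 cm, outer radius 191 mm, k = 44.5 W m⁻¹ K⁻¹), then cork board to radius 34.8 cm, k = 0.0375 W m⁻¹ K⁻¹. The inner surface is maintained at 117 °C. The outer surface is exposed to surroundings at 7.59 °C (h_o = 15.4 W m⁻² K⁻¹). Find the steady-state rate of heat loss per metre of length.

Q' = 42.5 W/m

Series thermal resistances, inner to outer:
  R'_carbon steel = ln(0.191/0.180)/(2πk) = 0.05932/(2π·44.5) = 2.121×10^-4 m·K/W
  R'_cork board = ln(0.348/0.191)/(2πk) = 0.5999/(2π·0.0375) = 2.546 m·K/W
  R'_conv,out = 1/(2πr h) = 1/(2π·0.348·15.4) = 0.02970 m·K/W
ΣR = 2.121×10^-4 + 2.546 + 0.02970 = 2.576 m·K/W
Q' = ΔT/ΣR = (117 °C − 7.59 °C)/2.576 = 42.5 W/m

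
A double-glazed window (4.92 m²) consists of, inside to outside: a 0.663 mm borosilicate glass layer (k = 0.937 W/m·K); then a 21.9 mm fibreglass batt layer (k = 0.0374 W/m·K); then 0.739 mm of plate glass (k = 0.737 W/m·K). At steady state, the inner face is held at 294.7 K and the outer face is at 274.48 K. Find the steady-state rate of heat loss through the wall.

Q = 169 W

Resistance network (inner→outer):
  R_borosilicate glass = L/(kA) = 6.63×10^-4/(0.937·4.92) = 1.438×10^-4 K/W
  R_fibreglass batt = L/(kA) = 0.0219/(0.0374·4.92) = 0.1190 K/W
  R_plate glass = L/(kA) = 7.39×10^-4/(0.737·4.92) = 2.038×10^-4 K/W
ΣR = 1.438×10^-4 + 0.1190 + 2.038×10^-4 = 0.1193 K/W
Q = ΔT/ΣR = (294.7 K − 274.48 K)/0.1193 = 169 W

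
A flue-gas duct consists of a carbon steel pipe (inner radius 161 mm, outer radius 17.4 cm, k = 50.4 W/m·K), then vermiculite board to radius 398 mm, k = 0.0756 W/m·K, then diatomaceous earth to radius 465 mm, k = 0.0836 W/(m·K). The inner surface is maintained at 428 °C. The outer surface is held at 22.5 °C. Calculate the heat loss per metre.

Series thermal resistances, inner to outer:
  R'_carbon steel = ln(0.174/0.161)/(2πk) = 0.07765/(2π·50.4) = 2.452×10^-4 m·K/W
  R'_vermiculite board = ln(0.398/0.174)/(2πk) = 0.8274/(2π·0.0756) = 1.742 m·K/W
  R'_diatomaceous earth = ln(0.465/0.398)/(2πk) = 0.1556/(2π·0.0836) = 0.2962 m·K/W
ΣR = 2.452×10^-4 + 1.742 + 0.2962 = 2.038 m·K/W
Q' = ΔT/ΣR = (428 °C − 22.5 °C)/2.038 = 199 W/m

Q' = 199 W/m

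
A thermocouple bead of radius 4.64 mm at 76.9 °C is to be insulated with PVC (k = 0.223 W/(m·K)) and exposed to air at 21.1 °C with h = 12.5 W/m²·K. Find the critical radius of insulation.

r_cr = 3.57 cm

For a sphere, r_cr = 2k_ins/h = 2·0.223/12.5 = 0.0357 m = 3.57 cm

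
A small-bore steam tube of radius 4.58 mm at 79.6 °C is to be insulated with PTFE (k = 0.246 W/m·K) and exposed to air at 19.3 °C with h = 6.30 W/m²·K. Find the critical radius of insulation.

For a cylinder, r_cr = k_ins/h = 0.246/6.30 = 0.0390 m = 3.90 cm

r_cr = 3.90 cm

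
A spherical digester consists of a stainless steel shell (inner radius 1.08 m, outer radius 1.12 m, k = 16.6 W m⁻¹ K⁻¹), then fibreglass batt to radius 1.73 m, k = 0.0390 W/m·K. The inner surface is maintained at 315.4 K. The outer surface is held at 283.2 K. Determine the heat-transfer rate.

Q = 50.1 W

Treat each layer as a resistance in series:
  R_stainless steel = (1/1.08 − 1/1.12)/(4πk) = 0.03307/(4π·16.6) = 1.585×10^-4 K/W
  R_fibreglass batt = (1/1.12 − 1/1.73)/(4πk) = 0.3148/(4π·0.0390) = 0.6424 K/W
ΣR = 1.585×10^-4 + 0.6424 = 0.6426 K/W
Q = ΔT/ΣR = (315.4 K − 283.2 K)/0.6426 = 50.1 W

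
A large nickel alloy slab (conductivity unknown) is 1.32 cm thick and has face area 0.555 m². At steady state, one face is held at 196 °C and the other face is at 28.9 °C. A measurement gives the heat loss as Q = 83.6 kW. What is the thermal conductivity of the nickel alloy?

ΣR = ΔT/Q = |196 − 28.9|/83600 = 0.001999 K/W
L/(kA) = 0.001999 ⇒ k = 0.0132/(0.001999·0.555) = 11.9 W/m·K

k = 11.9 W/m·K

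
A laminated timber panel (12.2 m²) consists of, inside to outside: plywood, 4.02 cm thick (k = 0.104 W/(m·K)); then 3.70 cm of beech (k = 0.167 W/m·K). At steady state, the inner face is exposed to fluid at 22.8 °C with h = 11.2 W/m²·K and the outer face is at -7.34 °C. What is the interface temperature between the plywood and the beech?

T = 2.24 °C

Treat each layer as a resistance in series:
  R_conv,in = 1/(hA) = 1/(11.2·12.2) = 0.007319 K/W
  R_plywood = L/(kA) = 0.0402/(0.104·12.2) = 0.03168 K/W
  R_beech = L/(kA) = 0.0370/(0.167·12.2) = 0.01816 K/W
ΣR = 0.007319 + 0.03168 + 0.01816 = 0.05716 K/W
Q = ΔT/ΣR = (22.8 °C − -7.34 °C)/0.05716 = 527.3 W
From the inner boundary to the plywood/beech interface, ΣR_partial = 0.03900 K/W.
T_interface = T_in − Q·ΣR_partial = 22.8 °C − (527.3)(0.03900) = 2.24 °C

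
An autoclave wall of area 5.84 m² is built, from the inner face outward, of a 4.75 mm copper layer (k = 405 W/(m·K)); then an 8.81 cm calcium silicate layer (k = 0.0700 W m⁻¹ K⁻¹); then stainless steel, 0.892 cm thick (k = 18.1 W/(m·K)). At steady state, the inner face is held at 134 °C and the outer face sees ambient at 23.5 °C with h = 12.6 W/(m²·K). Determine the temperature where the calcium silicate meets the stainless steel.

Treat each layer as a resistance in series:
  R_copper = L/(kA) = 0.00475/(405·5.84) = 2.008×10^-6 K/W
  R_calcium silicate = L/(kA) = 0.0881/(0.0700·5.84) = 0.2155 K/W
  R_stainless steel = L/(kA) = 0.00892/(18.1·5.84) = 8.439×10^-5 K/W
  R_conv,out = 1/(hA) = 1/(12.6·5.84) = 0.01359 K/W
ΣR = 2.008×10^-6 + 0.2155 + 8.439×10^-5 + 0.01359 = 0.2292 K/W
Q = ΔT/ΣR = (134 °C − 23.5 °C)/0.2292 = 482.1 W
From the inner boundary to the calcium silicate/stainless steel interface, ΣR_partial = 0.2155 K/W.
T_interface = T_in − Q·ΣR_partial = 134 °C − (482.1)(0.2155) = 30.1 °C

T = 30.1 °C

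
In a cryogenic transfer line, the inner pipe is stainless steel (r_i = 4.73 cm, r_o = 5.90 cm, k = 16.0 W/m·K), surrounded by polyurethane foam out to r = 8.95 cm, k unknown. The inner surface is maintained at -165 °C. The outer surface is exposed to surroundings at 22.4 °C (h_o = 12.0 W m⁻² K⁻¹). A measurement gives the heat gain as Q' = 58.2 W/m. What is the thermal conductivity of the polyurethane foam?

k = 0.0216 W/m·K

ΣR = ΔT/Q' = |-165 − 22.4|/58.2 = 3.220 m·K/W
Known resistances:
  R'_stainless steel = ln(0.0590/0.0473)/(2πk) = 0.2210/(2π·16.0) = 0.002199 m·K/W
  R'_conv,out = 1/(2πr h) = 1/(2π·0.0895·12.0) = 0.1482 m·K/W
R_polyurethane foam = ΣR − ΣR_known = 3.220 − 0.1504 = 3.070 m·K/W
ln(r₂/r₁)/(2πk) = 3.070 ⇒ k = 0.4167/(2π·3.070) = 0.0216 W/m·K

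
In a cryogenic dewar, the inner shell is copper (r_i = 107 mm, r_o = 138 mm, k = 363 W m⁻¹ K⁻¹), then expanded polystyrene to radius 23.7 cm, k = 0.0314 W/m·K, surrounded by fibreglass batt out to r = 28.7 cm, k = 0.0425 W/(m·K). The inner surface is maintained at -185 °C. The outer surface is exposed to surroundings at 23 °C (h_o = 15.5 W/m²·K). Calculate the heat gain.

Q = 22.8 W

Series thermal resistances, inner to outer:
  R_copper = (1/0.107 − 1/0.138)/(4πk) = 2.099/(4π·363) = 4.602×10^-4 K/W
  R_expanded polystyrene = (1/0.138 − 1/0.237)/(4πk) = 3.027/(4π·0.0314) = 7.671 K/W
  R_fibreglass batt = (1/0.237 − 1/0.287)/(4πk) = 0.7351/(4π·0.0425) = 1.376 K/W
  R_conv,out = 1/(4πr²h) = 1/(4π·0.287²·15.5) = 0.06233 K/W
ΣR = 4.602×10^-4 + 7.671 + 1.376 + 0.06233 = 9.110 K/W
Q = ΔT/ΣR = (-185 °C − 23 °C)/9.110 = -22.8 W
(Negative Q ⇒ heat flows inward; heat gain = 22.8 W.)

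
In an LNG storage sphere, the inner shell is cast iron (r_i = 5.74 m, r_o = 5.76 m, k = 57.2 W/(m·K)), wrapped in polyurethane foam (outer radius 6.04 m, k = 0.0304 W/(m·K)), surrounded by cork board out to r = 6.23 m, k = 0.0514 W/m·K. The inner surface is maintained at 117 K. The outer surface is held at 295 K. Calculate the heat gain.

Q = 6.16 kW

Series thermal resistances, inner to outer:
  R_cast iron = (1/5.74 − 1/5.76)/(4πk) = 6.049×10^-4/(4π·57.2) = 8.416×10^-7 K/W
  R_polyurethane foam = (1/5.76 − 1/6.04)/(4πk) = 0.008048/(4π·0.0304) = 0.02107 K/W
  R_cork board = (1/6.04 − 1/6.23)/(4πk) = 0.005049/(4π·0.0514) = 0.007817 K/W
ΣR = 8.416×10^-7 + 0.02107 + 0.007817 = 0.02889 K/W
Q = ΔT/ΣR = (117 K − 295 K)/0.02889 = -6160 W
(Negative Q ⇒ heat flows inward; heat gain = 6160 W.)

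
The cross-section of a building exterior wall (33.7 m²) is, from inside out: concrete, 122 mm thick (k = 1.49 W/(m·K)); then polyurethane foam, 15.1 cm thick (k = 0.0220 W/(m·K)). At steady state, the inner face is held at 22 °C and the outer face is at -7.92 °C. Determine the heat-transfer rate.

Q = 145 W

Resistance network (inner→outer):
  R_concrete = L/(kA) = 0.122/(1.49·33.7) = 0.002430 K/W
  R_polyurethane foam = L/(kA) = 0.151/(0.0220·33.7) = 0.2037 K/W
ΣR = 0.002430 + 0.2037 = 0.2061 K/W
Q = ΔT/ΣR = (22 °C − -7.92 °C)/0.2061 = 145 W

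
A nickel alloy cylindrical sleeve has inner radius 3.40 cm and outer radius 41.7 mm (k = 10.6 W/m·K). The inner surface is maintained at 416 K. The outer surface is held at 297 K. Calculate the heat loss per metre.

Q' = 2πk·ΔT/ln(r₂/r₁) = 2π × 10.6 × 119 / ln(0.0417/0.0340) = 38800 W/m

Q' = 38800 W/m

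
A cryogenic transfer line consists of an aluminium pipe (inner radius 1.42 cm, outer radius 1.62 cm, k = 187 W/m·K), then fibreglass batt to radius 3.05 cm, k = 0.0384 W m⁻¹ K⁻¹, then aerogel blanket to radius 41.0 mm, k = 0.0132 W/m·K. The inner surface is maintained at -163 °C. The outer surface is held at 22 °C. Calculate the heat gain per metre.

Treat each layer as a resistance in series:
  R'_aluminium = ln(0.0162/0.0142)/(2πk) = 0.1318/(2π·187) = 1.121×10^-4 m·K/W
  R'_fibreglass batt = ln(0.0305/0.0162)/(2πk) = 0.6327/(2π·0.0384) = 2.622 m·K/W
  R'_aerogel blanket = ln(0.0410/0.0305)/(2πk) = 0.2958/(2π·0.0132) = 3.567 m·K/W
ΣR = 1.121×10^-4 + 2.622 + 3.567 = 6.189 m·K/W
Q' = ΔT/ΣR = (-163 °C − 22 °C)/6.189 = -29.9 W/m
(Negative Q' ⇒ heat flows inward; heat gain = 29.9 W/m.)

Q' = 29.9 W/m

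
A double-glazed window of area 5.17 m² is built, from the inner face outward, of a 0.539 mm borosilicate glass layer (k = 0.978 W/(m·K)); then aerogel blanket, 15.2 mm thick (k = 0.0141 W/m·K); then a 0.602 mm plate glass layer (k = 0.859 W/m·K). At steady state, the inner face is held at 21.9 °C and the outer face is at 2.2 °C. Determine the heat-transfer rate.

Q = 94.4 W

Treat each layer as a resistance in series:
  R_borosilicate glass = L/(kA) = 5.39×10^-4/(0.978·5.17) = 1.066×10^-4 K/W
  R_aerogel blanket = L/(kA) = 0.0152/(0.0141·5.17) = 0.2085 K/W
  R_plate glass = L/(kA) = 6.02×10^-4/(0.859·5.17) = 1.356×10^-4 K/W
ΣR = 1.066×10^-4 + 0.2085 + 1.356×10^-4 = 0.2087 K/W
Q = ΔT/ΣR = (21.9 °C − 2.2 °C)/0.2087 = 94.4 W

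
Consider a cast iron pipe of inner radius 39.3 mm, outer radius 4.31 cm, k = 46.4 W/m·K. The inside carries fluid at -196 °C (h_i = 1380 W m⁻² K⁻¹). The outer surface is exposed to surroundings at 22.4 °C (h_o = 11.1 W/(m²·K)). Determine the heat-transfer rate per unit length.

Q' = 650 W/m

Resistance network (inner→outer):
  R'_conv,in = 1/(2πr h) = 1/(2π·0.0393·1380) = 0.002935 m·K/W
  R'_cast iron = ln(0.0431/0.0393)/(2πk) = 0.09230/(2π·46.4) = 3.166×10^-4 m·K/W
  R'_conv,out = 1/(2πr h) = 1/(2π·0.0431·11.1) = 0.3327 m·K/W
ΣR = 0.002935 + 3.166×10^-4 + 0.3327 = 0.3360 m·K/W
Q' = ΔT/ΣR = (-196 °C − 22.4 °C)/0.3360 = -650 W/m
(Negative Q' ⇒ heat flows inward; heat gain = 650 W/m.)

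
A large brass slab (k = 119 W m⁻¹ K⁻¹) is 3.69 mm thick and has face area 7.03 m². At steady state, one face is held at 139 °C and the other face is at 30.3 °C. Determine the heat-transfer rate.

Q = kA·ΔT/L = 119 × 7.03 × |139 °C − 30.3 °C| / 0.00369 = 2.46×10^7 W

Q = 2.46×10^7 W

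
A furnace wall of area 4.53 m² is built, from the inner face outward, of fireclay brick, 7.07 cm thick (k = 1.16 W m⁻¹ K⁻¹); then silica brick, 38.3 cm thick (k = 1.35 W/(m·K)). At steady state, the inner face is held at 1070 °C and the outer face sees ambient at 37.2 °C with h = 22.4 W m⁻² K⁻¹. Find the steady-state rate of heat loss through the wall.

Resistance network (inner→outer):
  R_fireclay brick = L/(kA) = 0.0707/(1.16·4.53) = 0.01345 K/W
  R_silica brick = L/(kA) = 0.383/(1.35·4.53) = 0.06263 K/W
  R_conv,out = 1/(hA) = 1/(22.4·4.53) = 0.009855 K/W
ΣR = 0.01345 + 0.06263 + 0.009855 = 0.08594 K/W
Q = ΔT/ΣR = (1070 °C − 37.2 °C)/0.08594 = 12000 W

Q = 12000 W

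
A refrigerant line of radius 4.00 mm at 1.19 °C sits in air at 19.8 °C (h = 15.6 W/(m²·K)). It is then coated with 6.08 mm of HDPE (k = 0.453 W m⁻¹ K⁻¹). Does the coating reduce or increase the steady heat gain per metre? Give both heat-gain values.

increases: 7.30 → 13.9 W/m

Critical radius for a cylinder: r_cr = k/h = 0.0290 m = 2.90 cm.
Outer radius after coating: r₂ = 0.00400 + 0.00608 = 0.01008 m.
Since r₁ < r_cr and r₂ ≤ r_cr, the coating moves toward the maximum at r_cr — heat gain rises.
Bare: R = 1/(2πr₁h) = 2.551 m·K/W; Q = 18.61/2.551 = 7.30 W/m.
Coated: R = R_cond + R_conv = 1.337 m·K/W; Q = 18.61/1.337 = 13.9 W/m.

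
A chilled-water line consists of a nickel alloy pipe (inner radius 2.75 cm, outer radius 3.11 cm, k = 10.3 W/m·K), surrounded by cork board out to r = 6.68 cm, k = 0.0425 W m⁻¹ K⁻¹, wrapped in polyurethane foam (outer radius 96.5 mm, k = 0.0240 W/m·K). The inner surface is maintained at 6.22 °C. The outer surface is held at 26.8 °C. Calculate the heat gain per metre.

Treat each layer as a resistance in series:
  R'_nickel alloy = ln(0.0311/0.0275)/(2πk) = 0.1230/(2π·10.3) = 0.001901 m·K/W
  R'_cork board = ln(0.0668/0.0311)/(2πk) = 0.7645/(2π·0.0425) = 2.863 m·K/W
  R'_polyurethane foam = ln(0.0965/0.0668)/(2πk) = 0.3678/(2π·0.0240) = 2.439 m·K/W
ΣR = 0.001901 + 2.863 + 2.439 = 5.304 m·K/W
Q' = ΔT/ΣR = (6.22 °C − 26.8 °C)/5.304 = -3.88 W/m
(Negative Q' ⇒ heat flows inward; heat gain = 3.88 W/m.)

Q' = 3.88 W/m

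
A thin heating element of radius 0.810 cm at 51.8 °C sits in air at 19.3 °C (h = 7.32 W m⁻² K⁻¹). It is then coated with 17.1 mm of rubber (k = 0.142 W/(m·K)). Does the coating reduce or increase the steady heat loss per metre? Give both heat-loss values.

Critical radius for a cylinder: r_cr = k/h = 0.0194 m = 1.94 cm.
Outer radius after coating: r₂ = 0.00810 + 0.0171 = 0.02520 m.
r₁ < r_cr < r₂: heat loss rises to a maximum at r_cr then falls. Whether the coating helps depends on whether Q(r₂) has dropped back below Q(r₁).
Bare: R = 1/(2πr₁h) = 2.684 m·K/W; Q = 32.5/2.684 = 12.1 W/m.
Coated: R = R_cond + R_conv = 2.135 m·K/W; Q = 32.5/2.135 = 15.2 W/m.

increases: 12.1 → 15.2 W/m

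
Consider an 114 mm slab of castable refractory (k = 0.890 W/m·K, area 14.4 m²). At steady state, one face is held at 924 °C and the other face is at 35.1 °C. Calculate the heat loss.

Q = kA·ΔT/L = 0.890 × 14.4 × |924 °C − 35.1 °C| / 0.114 = 99900 W

Q = 99.9 kW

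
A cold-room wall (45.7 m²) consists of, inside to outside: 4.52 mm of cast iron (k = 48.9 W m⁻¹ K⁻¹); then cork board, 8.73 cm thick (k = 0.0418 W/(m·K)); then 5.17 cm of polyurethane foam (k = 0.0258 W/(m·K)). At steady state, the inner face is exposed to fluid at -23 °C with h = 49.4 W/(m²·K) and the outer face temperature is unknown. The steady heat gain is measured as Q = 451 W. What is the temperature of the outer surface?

T_out = 17.6 °C

Series resistances:
  R_conv,in = 1/(hA) = 1/(49.4·45.7) = 4.430×10^-4 K/W
  R_cast iron = L/(kA) = 0.00452/(48.9·45.7) = 2.023×10^-6 K/W
  R_cork board = L/(kA) = 0.0873/(0.0418·45.7) = 0.04570 K/W
  R_polyurethane foam = L/(kA) = 0.0517/(0.0258·45.7) = 0.04385 K/W
ΣR = 0.08999 K/W
ΔT = Q·ΣR = 451 × 0.08999 = 40.59 K
Heat flows inward, so T_out = T_in + ΔT = -23 + 40.59 = 17.6 °C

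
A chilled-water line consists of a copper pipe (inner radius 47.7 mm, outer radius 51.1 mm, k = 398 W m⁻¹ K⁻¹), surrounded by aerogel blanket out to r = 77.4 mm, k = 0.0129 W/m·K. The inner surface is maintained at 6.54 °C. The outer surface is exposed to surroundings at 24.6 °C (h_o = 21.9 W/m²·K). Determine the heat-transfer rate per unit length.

Q' = 3.46 W/m

Resistance network (inner→outer):
  R'_copper = ln(0.0511/0.0477)/(2πk) = 0.06885/(2π·398) = 2.753×10^-5 m·K/W
  R'_aerogel blanket = ln(0.0774/0.0511)/(2πk) = 0.4152/(2π·0.0129) = 5.123 m·K/W
  R'_conv,out = 1/(2πr h) = 1/(2π·0.0774·21.9) = 0.09389 m·K/W
ΣR = 2.753×10^-5 + 5.123 + 0.09389 = 5.217 m·K/W
Q' = ΔT/ΣR = (6.54 °C − 24.6 °C)/5.217 = -3.46 W/m
(Negative Q' ⇒ heat flows inward; heat gain = 3.46 W/m.)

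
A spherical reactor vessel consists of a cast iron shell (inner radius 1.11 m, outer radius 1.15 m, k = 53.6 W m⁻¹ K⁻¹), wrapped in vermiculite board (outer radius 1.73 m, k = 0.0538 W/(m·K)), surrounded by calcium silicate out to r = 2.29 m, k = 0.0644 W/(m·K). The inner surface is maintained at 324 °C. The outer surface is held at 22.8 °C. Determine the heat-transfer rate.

Treat each layer as a resistance in series:
  R_cast iron = (1/1.11 − 1/1.15)/(4πk) = 0.03134/(4π·53.6) = 4.652×10^-5 K/W
  R_vermiculite board = (1/1.15 − 1/1.73)/(4πk) = 0.2915/(4π·0.0538) = 0.4312 K/W
  R_calcium silicate = (1/1.73 − 1/2.29)/(4πk) = 0.1414/(4π·0.0644) = 0.1747 K/W
ΣR = 4.652×10^-5 + 0.4312 + 0.1747 = 0.6059 K/W
Q = ΔT/ΣR = (324 °C − 22.8 °C)/0.6059 = 497 W

Q = 497 W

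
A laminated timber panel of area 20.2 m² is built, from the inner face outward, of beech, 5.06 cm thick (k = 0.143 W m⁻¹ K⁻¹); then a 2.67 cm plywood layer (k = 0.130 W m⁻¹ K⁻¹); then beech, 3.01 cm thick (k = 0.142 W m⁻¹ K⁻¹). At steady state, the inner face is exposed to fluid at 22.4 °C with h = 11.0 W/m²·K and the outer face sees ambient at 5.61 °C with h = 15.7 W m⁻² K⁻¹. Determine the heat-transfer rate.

Q = 366 W

Treat each layer as a resistance in series:
  R_conv,in = 1/(hA) = 1/(11.0·20.2) = 0.004500 K/W
  R_beech = L/(kA) = 0.0506/(0.143·20.2) = 0.01752 K/W
  R_plywood = L/(kA) = 0.0267/(0.130·20.2) = 0.01017 K/W
  R_beech = L/(kA) = 0.0301/(0.142·20.2) = 0.01049 K/W
  R_conv,out = 1/(hA) = 1/(15.7·20.2) = 0.003153 K/W
ΣR = 0.004500 + 0.01752 + 0.01017 + 0.01049 + 0.003153 = 0.04583 K/W
Q = ΔT/ΣR = (22.4 °C − 5.61 °C)/0.04583 = 366 W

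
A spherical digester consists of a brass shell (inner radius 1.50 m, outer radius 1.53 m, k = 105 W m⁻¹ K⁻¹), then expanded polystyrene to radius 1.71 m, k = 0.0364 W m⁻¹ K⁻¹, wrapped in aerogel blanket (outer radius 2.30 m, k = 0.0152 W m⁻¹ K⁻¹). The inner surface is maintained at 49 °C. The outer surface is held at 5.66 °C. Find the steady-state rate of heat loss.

Series thermal resistances, inner to outer:
  R_brass = (1/1.50 − 1/1.53)/(4πk) = 0.01307/(4π·105) = 9.907×10^-6 K/W
  R_expanded polystyrene = (1/1.53 − 1/1.71)/(4πk) = 0.06880/(4π·0.0364) = 0.1504 K/W
  R_aerogel blanket = (1/1.71 − 1/2.30)/(4πk) = 0.1500/(4π·0.0152) = 0.7854 K/W
ΣR = 9.907×10^-6 + 0.1504 + 0.7854 = 0.9358 K/W
Q = ΔT/ΣR = (49 °C − 5.66 °C)/0.9358 = 46.3 W

Q = 46.3 W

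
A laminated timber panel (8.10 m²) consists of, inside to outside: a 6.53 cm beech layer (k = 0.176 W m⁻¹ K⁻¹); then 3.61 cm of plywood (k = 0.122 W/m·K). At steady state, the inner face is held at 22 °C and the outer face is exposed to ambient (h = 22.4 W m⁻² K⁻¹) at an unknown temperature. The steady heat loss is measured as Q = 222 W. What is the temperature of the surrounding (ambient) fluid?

Series resistances:
  R_beech = L/(kA) = 0.0653/(0.176·8.10) = 0.04581 K/W
  R_plywood = L/(kA) = 0.0361/(0.122·8.10) = 0.03653 K/W
  R_conv,out = 1/(hA) = 1/(22.4·8.10) = 0.005511 K/W
ΣR = 0.08785 K/W
ΔT = Q·ΣR = 222 × 0.08785 = 19.50 K
Heat flows outward, so T_out = T_in − ΔT = 22 − 19.50 = 2.50 °C

T_out = 2.50 °C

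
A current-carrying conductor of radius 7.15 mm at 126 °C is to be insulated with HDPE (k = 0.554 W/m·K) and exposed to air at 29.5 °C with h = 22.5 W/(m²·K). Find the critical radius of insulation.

r_cr = 2.46 cm

For a cylinder, r_cr = k_ins/h = 0.554/22.5 = 0.0246 m = 2.46 cm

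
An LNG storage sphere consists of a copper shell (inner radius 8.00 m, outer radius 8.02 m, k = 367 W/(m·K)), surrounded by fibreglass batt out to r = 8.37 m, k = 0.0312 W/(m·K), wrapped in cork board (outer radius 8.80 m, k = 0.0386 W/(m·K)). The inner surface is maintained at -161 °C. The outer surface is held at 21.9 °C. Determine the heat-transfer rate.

Q = 7220 W

Series thermal resistances, inner to outer:
  R_copper = (1/8.00 − 1/8.02)/(4πk) = 3.117×10^-4/(4π·367) = 6.759×10^-8 K/W
  R_fibreglass batt = (1/8.02 − 1/8.37)/(4πk) = 0.005214/(4π·0.0312) = 0.01330 K/W
  R_cork board = (1/8.37 − 1/8.80)/(4πk) = 0.005838/(4π·0.0386) = 0.01204 K/W
ΣR = 6.759×10^-8 + 0.01330 + 0.01204 = 0.02534 K/W
Q = ΔT/ΣR = (-161 °C − 21.9 °C)/0.02534 = -7220 W
(Negative Q ⇒ heat flows inward; heat gain = 7220 W.)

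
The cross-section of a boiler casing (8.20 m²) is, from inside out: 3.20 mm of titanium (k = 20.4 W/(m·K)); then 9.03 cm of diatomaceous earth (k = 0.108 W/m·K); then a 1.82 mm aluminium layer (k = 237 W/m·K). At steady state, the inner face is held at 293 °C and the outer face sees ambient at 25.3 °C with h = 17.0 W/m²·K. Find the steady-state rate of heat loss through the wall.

Q = 2450 W

Treat each layer as a resistance in series:
  R_titanium = L/(kA) = 0.00320/(20.4·8.20) = 1.913×10^-5 K/W
  R_diatomaceous earth = L/(kA) = 0.0903/(0.108·8.20) = 0.1020 K/W
  R_aluminium = L/(kA) = 0.00182/(237·8.20) = 9.365×10^-7 K/W
  R_conv,out = 1/(hA) = 1/(17.0·8.20) = 0.007174 K/W
ΣR = 1.913×10^-5 + 0.1020 + 9.365×10^-7 + 0.007174 = 0.1092 K/W
Q = ΔT/ΣR = (293 °C − 25.3 °C)/0.1092 = 2450 W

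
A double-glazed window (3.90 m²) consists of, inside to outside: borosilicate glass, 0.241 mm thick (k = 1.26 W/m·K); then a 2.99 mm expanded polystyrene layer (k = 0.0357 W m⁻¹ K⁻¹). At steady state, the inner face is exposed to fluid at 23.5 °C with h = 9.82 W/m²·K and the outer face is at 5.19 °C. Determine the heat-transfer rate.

Q = 384 W

Treat each layer as a resistance in series:
  R_conv,in = 1/(hA) = 1/(9.82·3.90) = 0.02611 K/W
  R_borosilicate glass = L/(kA) = 2.41×10^-4/(1.26·3.90) = 4.904×10^-5 K/W
  R_expanded polystyrene = L/(kA) = 0.00299/(0.0357·3.90) = 0.02148 K/W
ΣR = 0.02611 + 4.904×10^-5 + 0.02148 = 0.04764 K/W
Q = ΔT/ΣR = (23.5 °C − 5.19 °C)/0.04764 = 384 W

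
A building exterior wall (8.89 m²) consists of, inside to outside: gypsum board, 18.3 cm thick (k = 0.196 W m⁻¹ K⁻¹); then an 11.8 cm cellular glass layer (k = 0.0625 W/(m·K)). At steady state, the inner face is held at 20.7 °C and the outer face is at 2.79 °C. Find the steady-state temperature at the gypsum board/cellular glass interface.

Treat each layer as a resistance in series:
  R_gypsum board = L/(kA) = 0.183/(0.196·8.89) = 0.1050 K/W
  R_cellular glass = L/(kA) = 0.118/(0.0625·8.89) = 0.2124 K/W
ΣR = 0.1050 + 0.2124 = 0.3174 K/W
Q = ΔT/ΣR = (20.7 °C − 2.79 °C)/0.3174 = 56.43 W
From the inner boundary to the gypsum board/cellular glass interface, ΣR_partial = 0.1050 K/W.
T_interface = T_in − Q·ΣR_partial = 20.7 °C − (56.43)(0.1050) = 14.8 °C

T = 14.8 °C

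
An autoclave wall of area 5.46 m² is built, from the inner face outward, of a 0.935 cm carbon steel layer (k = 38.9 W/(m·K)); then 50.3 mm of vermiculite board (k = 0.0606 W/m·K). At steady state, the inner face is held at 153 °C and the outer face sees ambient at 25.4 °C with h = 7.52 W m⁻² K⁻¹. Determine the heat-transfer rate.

Q = 723 W

Series thermal resistances, inner to outer:
  R_carbon steel = L/(kA) = 0.00935/(38.9·5.46) = 4.402×10^-5 K/W
  R_vermiculite board = L/(kA) = 0.0503/(0.0606·5.46) = 0.1520 K/W
  R_conv,out = 1/(hA) = 1/(7.52·5.46) = 0.02436 K/W
ΣR = 4.402×10^-5 + 0.1520 + 0.02436 = 0.1764 K/W
Q = ΔT/ΣR = (153 °C − 25.4 °C)/0.1764 = 723 W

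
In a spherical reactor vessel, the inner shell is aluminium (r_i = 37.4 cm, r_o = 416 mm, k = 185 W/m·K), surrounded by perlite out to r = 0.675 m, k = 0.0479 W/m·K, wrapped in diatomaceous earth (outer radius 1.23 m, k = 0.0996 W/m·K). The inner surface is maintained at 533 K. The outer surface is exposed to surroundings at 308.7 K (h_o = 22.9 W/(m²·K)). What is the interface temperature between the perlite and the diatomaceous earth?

Series thermal resistances, inner to outer:
  R_aluminium = (1/0.374 − 1/0.416)/(4πk) = 0.2700/(4π·185) = 1.161×10^-4 K/W
  R_perlite = (1/0.416 − 1/0.675)/(4πk) = 0.9224/(4π·0.0479) = 1.532 K/W
  R_diatomaceous earth = (1/0.675 − 1/1.23)/(4πk) = 0.6685/(4π·0.0996) = 0.5341 K/W
  R_conv,out = 1/(4πr²h) = 1/(4π·1.23²·22.9) = 0.002297 K/W
ΣR = 1.161×10^-4 + 1.532 + 0.5341 + 0.002297 = 2.069 K/W
Q = ΔT/ΣR = (533 K − 308.7 K)/2.069 = 108.4 W
From the inner boundary to the perlite/diatomaceous earth interface, ΣR_partial = 1.532 K/W.
T_interface = T_in − Q·ΣR_partial = 533 K − (108.4)(1.532) = 366.9 K

T = 366.9 K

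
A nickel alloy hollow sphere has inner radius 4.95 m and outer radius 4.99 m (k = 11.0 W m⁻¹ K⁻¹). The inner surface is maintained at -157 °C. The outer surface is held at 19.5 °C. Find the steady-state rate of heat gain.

Q = 4πk·ΔT/(1/r₁ − 1/r₂) = 4π × 11.0 × 176.5 / (1/4.95 − 1/4.99) = 1.51×10^7 W

Q = 15100 kW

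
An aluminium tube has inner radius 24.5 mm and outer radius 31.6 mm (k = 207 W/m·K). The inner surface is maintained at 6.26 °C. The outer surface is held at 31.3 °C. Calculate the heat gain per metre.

Q' = 2πk·ΔT/ln(r₂/r₁) = 2π × 207 × 25.04 / ln(0.0316/0.0245) = 1.28×10^5 W/m

Q' = 1.28×10^5 W/m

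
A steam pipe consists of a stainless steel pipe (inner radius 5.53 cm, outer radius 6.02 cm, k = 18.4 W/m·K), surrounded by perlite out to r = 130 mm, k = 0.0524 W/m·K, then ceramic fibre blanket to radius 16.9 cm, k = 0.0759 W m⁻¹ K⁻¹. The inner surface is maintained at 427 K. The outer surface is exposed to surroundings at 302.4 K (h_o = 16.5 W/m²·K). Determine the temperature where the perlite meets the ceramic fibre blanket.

T = 328.1 K

Treat each layer as a resistance in series:
  R'_stainless steel = ln(0.0602/0.0553)/(2πk) = 0.08490/(2π·18.4) = 7.344×10^-4 m·K/W
  R'_perlite = ln(0.130/0.0602)/(2πk) = 0.7699/(2π·0.0524) = 2.338 m·K/W
  R'_ceramic fibre blanket = ln(0.169/0.130)/(2πk) = 0.2624/(2π·0.0759) = 0.5502 m·K/W
  R'_conv,out = 1/(2πr h) = 1/(2π·0.169·16.5) = 0.05708 m·K/W
ΣR = 7.344×10^-4 + 2.338 + 0.5502 + 0.05708 = 2.946 m·K/W
Q' = ΔT/ΣR = (427 K − 302.4 K)/2.946 = 42.29 W/m
From the inner boundary to the perlite/ceramic fibre blanket interface, ΣR_partial = 2.339 m·K/W.
T_interface = T_in − Q'·ΣR_partial = 427 K − (42.29)(2.339) = 328.1 K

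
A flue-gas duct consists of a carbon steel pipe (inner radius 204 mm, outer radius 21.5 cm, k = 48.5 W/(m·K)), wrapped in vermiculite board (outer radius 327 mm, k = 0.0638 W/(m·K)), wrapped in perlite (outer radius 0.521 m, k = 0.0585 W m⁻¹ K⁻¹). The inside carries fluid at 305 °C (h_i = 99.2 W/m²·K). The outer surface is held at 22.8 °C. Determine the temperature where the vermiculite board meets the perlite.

Resistance network (inner→outer):
  R'_conv,in = 1/(2πr h) = 1/(2π·0.204·99.2) = 0.007865 m·K/W
  R'_carbon steel = ln(0.215/0.204)/(2πk) = 0.05252/(2π·48.5) = 1.723×10^-4 m·K/W
  R'_vermiculite board = ln(0.327/0.215)/(2πk) = 0.4193/(2π·0.0638) = 1.046 m·K/W
  R'_perlite = ln(0.521/0.327)/(2πk) = 0.4658/(2π·0.0585) = 1.267 m·K/W
ΣR = 0.007865 + 1.723×10^-4 + 1.046 + 1.267 = 2.321 m·K/W
Q' = ΔT/ΣR = (305 °C − 22.8 °C)/2.321 = 121.6 W/m
From the inner boundary to the vermiculite board/perlite interface, ΣR_partial = 1.054 m·K/W.
T_interface = T_in − Q'·ΣR_partial = 305 °C − (121.6)(1.054) = 177 °C

T = 177 °C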